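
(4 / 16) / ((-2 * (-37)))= 1 / 296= 0.00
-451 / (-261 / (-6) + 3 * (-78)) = 2.37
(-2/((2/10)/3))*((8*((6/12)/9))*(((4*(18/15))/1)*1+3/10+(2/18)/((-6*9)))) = -49552/729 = -67.97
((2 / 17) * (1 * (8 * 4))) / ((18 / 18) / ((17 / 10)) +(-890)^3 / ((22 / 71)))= -0.00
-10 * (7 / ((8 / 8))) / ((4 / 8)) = -140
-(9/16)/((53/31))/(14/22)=-0.52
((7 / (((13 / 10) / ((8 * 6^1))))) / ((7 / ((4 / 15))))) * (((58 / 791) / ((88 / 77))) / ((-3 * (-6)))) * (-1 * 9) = -0.32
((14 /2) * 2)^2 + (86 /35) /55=377386 /1925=196.04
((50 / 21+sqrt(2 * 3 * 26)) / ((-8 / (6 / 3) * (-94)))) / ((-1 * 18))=-sqrt(39) / 3384 - 25 / 71064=-0.00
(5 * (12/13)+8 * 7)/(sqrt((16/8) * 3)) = 394 * sqrt(6)/39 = 24.75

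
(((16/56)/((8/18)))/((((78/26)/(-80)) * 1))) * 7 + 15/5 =-117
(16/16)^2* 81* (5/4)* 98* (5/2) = 99225/4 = 24806.25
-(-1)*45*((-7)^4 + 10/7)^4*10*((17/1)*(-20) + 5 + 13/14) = -5007878512672615598.04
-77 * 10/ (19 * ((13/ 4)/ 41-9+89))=-126280/ 249527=-0.51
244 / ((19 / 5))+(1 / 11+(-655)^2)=429089.30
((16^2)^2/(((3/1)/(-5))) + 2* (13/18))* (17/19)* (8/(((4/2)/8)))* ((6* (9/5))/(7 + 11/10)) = -2139066752/513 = -4169720.76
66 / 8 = 33 / 4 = 8.25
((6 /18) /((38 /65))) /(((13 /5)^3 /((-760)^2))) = 9500000 /507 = 18737.67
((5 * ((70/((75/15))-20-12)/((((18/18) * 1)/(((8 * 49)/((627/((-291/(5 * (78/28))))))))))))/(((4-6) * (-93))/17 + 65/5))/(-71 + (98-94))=-54298272/74089873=-0.73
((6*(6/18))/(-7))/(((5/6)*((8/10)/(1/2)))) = -3/14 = -0.21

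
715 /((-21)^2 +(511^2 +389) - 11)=143 /52388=0.00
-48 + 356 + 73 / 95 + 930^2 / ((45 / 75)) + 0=1441808.77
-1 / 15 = -0.07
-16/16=-1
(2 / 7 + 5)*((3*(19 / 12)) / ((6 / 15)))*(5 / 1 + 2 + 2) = 31635 / 56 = 564.91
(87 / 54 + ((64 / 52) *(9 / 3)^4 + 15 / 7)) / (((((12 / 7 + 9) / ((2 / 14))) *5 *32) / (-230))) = -779447 / 393120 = -1.98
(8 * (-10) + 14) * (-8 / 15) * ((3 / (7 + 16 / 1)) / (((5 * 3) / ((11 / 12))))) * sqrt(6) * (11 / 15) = 5324 * sqrt(6) / 25875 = 0.50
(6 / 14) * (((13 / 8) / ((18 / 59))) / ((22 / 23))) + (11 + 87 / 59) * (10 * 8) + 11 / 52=5672862479 / 5669664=1000.56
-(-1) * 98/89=98/89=1.10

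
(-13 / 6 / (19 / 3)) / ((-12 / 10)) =65 / 228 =0.29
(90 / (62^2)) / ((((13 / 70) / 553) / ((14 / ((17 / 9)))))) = 516.73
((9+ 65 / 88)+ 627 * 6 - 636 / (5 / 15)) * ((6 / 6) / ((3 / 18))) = 492027 / 44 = 11182.43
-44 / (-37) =44 / 37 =1.19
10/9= 1.11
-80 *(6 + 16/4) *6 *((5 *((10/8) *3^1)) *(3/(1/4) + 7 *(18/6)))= -2970000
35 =35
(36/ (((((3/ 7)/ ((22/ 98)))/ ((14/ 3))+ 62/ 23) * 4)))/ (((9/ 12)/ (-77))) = -297.61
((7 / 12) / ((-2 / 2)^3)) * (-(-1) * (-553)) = 3871 / 12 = 322.58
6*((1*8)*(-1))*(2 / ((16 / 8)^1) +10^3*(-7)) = 335952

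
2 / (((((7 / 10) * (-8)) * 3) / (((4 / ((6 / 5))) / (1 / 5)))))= -125 / 63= -1.98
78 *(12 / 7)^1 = 936 / 7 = 133.71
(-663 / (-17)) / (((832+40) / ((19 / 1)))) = 741 / 872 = 0.85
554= 554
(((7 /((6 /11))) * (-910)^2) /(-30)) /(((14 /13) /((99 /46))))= -65130065 /92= -707935.49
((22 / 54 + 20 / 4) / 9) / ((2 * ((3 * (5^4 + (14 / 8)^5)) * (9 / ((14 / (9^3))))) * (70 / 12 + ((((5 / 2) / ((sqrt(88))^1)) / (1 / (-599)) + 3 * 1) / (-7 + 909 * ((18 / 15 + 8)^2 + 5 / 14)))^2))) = 40332408644313704996847616000 * sqrt(22) / 120410729387441960025172956624143028813789909 + 309439750788830482569804305651389677568 / 5418482822434888201132783048086436296620545905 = 0.00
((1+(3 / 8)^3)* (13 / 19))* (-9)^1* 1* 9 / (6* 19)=-189189 / 369664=-0.51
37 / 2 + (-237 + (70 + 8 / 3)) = -875 / 6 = -145.83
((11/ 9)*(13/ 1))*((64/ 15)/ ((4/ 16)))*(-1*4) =-146432/ 135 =-1084.68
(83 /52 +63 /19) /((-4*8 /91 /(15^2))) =-7643475 /2432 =-3142.88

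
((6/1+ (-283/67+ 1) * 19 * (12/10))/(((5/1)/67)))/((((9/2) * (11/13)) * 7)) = -195988/5775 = -33.94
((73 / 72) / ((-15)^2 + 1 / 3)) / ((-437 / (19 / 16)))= -73 / 5970432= -0.00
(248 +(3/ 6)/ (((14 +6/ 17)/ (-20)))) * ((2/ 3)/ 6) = 10057/ 366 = 27.48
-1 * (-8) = 8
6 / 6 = 1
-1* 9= -9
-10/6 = -1.67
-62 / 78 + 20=749 / 39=19.21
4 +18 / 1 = 22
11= 11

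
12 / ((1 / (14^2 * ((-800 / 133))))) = -268800 / 19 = -14147.37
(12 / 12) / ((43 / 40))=40 / 43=0.93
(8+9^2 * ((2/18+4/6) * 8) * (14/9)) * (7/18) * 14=4312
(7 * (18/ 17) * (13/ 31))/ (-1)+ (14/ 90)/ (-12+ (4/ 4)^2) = -814499/ 260865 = -3.12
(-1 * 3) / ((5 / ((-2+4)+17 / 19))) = -33 / 19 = -1.74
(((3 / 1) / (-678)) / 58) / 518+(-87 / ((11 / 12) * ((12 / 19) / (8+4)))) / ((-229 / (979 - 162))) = 110037913940809 / 17103868936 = 6433.51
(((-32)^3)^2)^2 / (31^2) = 1152921504606846976 / 961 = 1199710202504523.39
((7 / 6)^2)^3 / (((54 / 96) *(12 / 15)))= 588245 / 104976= 5.60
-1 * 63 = -63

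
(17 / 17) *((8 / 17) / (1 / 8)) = 64 / 17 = 3.76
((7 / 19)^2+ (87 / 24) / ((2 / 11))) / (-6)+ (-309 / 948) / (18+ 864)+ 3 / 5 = -5525593571 / 2012300640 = -2.75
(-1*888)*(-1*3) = 2664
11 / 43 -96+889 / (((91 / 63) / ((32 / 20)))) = 2484739 / 2795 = 888.99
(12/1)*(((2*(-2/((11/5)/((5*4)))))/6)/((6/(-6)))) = 800/11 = 72.73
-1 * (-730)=730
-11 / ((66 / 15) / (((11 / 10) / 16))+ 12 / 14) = -77 / 454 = -0.17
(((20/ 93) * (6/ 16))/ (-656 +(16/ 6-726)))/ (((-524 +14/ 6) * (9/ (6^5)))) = 1944/ 20075507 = 0.00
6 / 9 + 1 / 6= 5 / 6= 0.83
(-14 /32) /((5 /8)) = -7 /10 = -0.70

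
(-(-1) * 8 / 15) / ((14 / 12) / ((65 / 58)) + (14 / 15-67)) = -13 / 1585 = -0.01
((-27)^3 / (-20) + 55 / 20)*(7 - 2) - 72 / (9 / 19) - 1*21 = 9523 / 2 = 4761.50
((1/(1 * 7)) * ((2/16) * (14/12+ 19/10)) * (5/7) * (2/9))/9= 23/23814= 0.00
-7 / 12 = -0.58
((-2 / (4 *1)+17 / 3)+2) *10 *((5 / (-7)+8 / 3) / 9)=8815 / 567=15.55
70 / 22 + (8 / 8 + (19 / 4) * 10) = 1137 / 22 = 51.68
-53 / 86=-0.62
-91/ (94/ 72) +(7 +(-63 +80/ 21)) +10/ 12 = -79657/ 658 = -121.06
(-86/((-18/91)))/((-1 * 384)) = -3913/3456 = -1.13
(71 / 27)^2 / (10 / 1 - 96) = -5041 / 62694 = -0.08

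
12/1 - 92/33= 304/33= 9.21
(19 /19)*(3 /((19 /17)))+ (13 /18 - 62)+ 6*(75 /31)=-467309 /10602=-44.08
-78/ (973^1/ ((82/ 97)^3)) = -43006704/ 888030829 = -0.05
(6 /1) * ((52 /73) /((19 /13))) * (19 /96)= 169 /292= 0.58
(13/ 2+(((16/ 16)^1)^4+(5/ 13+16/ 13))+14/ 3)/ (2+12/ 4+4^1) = 1.53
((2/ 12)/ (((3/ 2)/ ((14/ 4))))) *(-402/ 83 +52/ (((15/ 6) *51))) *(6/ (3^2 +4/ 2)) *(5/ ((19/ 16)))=-10514336/ 2654091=-3.96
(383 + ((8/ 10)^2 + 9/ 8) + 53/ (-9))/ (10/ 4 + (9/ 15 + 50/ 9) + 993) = 681977/ 1802980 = 0.38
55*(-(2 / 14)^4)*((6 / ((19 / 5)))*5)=-0.18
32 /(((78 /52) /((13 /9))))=832 /27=30.81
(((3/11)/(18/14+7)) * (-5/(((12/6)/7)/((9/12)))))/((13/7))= -15435/66352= -0.23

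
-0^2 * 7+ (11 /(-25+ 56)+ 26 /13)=73 /31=2.35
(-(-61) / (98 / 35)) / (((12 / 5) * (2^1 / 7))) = 1525 / 48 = 31.77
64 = 64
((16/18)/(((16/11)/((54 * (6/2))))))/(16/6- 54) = -27/14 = -1.93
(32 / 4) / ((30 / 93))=124 / 5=24.80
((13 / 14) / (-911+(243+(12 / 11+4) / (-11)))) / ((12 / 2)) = -1573 / 6794256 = -0.00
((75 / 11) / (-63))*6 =-50 / 77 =-0.65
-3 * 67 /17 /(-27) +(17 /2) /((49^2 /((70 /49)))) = 1139074 /2571471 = 0.44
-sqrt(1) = -1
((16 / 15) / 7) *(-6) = -32 / 35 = -0.91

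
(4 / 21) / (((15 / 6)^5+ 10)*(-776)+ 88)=-16 / 7010073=-0.00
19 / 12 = 1.58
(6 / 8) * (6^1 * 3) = 27 / 2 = 13.50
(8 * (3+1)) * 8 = 256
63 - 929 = -866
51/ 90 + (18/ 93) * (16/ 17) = 11839/ 15810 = 0.75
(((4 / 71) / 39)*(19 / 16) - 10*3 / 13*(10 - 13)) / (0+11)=76699 / 121836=0.63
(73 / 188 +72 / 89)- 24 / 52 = 160037 / 217516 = 0.74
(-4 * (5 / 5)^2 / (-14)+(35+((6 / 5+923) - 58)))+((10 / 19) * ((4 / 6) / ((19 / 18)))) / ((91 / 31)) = 148092136 / 164255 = 901.60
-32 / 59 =-0.54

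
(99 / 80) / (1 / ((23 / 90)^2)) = 5819 / 72000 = 0.08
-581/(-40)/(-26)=-581/1040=-0.56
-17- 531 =-548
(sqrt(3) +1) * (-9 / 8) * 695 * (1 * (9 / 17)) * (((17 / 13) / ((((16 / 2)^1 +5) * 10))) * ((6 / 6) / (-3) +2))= -18765 * sqrt(3) / 2704 - 18765 / 2704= -18.96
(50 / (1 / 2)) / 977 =100 / 977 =0.10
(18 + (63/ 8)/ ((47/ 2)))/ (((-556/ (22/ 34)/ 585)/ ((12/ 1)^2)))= -199633005/ 111061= -1797.51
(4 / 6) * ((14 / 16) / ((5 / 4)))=7 / 15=0.47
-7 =-7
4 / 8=1 / 2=0.50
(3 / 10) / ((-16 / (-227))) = 681 / 160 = 4.26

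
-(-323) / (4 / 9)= 2907 / 4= 726.75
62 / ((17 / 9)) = 558 / 17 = 32.82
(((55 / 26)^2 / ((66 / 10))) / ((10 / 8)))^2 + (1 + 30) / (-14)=-6909769 / 3598686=-1.92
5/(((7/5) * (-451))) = -25/3157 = -0.01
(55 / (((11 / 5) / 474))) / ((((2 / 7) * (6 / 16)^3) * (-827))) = -7078400 / 7443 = -951.01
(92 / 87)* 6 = 184 / 29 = 6.34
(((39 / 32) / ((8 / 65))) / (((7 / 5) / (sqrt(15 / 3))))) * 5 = 63375 * sqrt(5) / 1792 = 79.08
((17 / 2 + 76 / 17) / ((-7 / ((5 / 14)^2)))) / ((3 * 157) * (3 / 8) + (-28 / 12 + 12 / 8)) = -675 / 502061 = -0.00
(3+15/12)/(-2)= -17/8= -2.12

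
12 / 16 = 3 / 4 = 0.75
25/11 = 2.27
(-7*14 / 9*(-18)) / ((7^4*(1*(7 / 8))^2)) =256 / 2401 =0.11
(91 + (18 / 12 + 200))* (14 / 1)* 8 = 32760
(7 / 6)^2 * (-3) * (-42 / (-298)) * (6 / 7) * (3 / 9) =-49 / 298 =-0.16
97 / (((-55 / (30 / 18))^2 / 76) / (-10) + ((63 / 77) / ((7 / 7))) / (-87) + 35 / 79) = -1857817720 / 19138609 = -97.07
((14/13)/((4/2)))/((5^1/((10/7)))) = 2/13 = 0.15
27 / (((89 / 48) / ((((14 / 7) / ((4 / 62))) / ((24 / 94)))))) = 157356 / 89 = 1768.04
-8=-8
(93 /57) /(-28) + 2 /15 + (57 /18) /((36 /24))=52337 /23940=2.19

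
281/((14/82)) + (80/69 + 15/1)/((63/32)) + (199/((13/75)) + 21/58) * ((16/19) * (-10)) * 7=-2056430124337/31137561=-66043.39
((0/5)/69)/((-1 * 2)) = 0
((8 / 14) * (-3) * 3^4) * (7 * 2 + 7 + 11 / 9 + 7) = -28404 / 7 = -4057.71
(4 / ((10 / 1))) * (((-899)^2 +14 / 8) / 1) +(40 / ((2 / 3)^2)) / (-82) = 132544801 / 410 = 323280.00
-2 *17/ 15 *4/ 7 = -136/ 105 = -1.30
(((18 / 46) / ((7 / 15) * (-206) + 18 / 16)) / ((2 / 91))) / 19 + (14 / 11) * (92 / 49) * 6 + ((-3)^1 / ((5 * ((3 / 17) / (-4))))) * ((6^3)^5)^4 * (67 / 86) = 3285492637187949015577826045007458320781070380682379945284 / 6344687195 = 517833667162837807258963900000000000000000000000.00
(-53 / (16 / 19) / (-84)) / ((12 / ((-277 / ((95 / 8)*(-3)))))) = 14681 / 30240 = 0.49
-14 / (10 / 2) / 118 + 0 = -7 / 295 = -0.02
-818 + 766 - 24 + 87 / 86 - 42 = -10061 / 86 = -116.99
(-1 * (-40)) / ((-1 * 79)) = -40 / 79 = -0.51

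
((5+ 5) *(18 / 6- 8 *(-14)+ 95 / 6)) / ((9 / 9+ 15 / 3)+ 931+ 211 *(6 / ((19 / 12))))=14915 / 19797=0.75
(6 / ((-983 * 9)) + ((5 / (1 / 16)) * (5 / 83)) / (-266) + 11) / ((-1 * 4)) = -357482243 / 130216044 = -2.75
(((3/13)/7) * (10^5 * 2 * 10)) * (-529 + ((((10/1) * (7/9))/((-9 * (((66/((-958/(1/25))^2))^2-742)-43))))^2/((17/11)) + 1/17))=-491948684797732365871708928404921141253655015104000000/14105957453114146499881730735863976785641599169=-34875242.35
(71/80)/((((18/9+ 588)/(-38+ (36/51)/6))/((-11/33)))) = 11431/601800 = 0.02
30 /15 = 2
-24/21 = -8/7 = -1.14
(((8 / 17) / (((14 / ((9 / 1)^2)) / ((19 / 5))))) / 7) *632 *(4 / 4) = 3890592 / 4165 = 934.12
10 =10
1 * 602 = 602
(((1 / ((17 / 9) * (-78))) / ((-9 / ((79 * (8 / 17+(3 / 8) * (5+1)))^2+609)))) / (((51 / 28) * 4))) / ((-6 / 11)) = -8.88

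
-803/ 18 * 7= -5621/ 18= -312.28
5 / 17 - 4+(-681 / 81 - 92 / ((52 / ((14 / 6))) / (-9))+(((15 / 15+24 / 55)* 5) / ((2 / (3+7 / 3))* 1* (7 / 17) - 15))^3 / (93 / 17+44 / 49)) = 107122070419984249361 / 4280982174705365415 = 25.02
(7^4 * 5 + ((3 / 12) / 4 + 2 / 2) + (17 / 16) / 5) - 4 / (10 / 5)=480171 / 40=12004.28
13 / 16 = 0.81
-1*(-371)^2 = -137641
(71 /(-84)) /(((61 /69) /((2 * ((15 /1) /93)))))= -8165 /26474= -0.31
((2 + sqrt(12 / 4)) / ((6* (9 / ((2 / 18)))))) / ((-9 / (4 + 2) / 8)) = -16 / 729 - 8* sqrt(3) / 729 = -0.04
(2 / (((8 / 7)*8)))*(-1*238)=-833 / 16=-52.06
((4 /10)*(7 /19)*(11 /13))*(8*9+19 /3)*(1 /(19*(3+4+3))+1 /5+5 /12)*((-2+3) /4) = 1.52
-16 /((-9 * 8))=2 /9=0.22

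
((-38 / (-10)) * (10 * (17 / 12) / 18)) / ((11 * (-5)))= -323 / 5940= -0.05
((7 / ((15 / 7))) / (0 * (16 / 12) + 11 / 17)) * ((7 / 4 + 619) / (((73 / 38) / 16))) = 314387528 / 12045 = 26101.08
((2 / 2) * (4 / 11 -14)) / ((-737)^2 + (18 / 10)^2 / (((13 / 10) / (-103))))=-0.00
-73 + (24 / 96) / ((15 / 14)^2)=-16376 / 225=-72.78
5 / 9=0.56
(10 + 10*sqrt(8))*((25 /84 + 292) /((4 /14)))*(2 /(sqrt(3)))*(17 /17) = 122765*sqrt(3) /18 + 122765*sqrt(6) /9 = 45225.47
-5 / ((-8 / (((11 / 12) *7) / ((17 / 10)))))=1925 / 816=2.36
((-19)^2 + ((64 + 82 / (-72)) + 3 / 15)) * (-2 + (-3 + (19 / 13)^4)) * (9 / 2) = -238229051 / 285610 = -834.11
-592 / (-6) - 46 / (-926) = 98.72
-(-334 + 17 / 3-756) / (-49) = -3253 / 147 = -22.13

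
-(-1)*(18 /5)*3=54 /5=10.80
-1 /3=-0.33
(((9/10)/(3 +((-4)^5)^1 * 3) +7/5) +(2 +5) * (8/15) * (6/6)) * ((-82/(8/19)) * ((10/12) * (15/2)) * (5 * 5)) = -5113258625/32736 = -156196.81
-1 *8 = -8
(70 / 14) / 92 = 5 / 92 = 0.05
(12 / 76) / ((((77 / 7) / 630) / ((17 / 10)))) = 3213 / 209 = 15.37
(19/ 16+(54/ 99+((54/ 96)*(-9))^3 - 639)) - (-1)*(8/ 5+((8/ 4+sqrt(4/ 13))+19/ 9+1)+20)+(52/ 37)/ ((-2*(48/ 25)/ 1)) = -740.11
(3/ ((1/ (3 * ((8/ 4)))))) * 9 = 162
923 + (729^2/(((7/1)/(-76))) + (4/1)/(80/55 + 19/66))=-4644049477/805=-5769005.56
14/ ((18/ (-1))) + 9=74/ 9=8.22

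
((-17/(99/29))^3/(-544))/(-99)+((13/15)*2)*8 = 213088992647/15369536160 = 13.86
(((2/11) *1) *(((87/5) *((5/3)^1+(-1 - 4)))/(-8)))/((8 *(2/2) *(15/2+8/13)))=377/18568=0.02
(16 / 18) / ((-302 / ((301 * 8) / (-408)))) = 1204 / 69309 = 0.02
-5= -5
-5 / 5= -1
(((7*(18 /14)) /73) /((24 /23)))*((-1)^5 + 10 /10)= 0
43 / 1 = 43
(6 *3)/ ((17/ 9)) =162/ 17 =9.53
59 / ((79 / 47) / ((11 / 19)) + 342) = 30503 / 178315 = 0.17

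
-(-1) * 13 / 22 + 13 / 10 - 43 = -41.11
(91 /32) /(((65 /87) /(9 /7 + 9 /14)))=7.34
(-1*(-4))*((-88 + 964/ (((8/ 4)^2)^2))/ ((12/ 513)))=-18981/ 4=-4745.25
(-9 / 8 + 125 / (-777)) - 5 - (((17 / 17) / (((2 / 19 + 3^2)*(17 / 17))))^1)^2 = -1171659793 / 186038664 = -6.30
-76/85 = -0.89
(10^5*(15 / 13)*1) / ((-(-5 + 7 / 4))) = 6000000 / 169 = 35502.96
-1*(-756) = 756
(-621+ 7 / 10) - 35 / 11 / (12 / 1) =-409573 / 660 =-620.57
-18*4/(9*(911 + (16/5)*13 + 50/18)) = -45/5374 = -0.01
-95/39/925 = -19/7215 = -0.00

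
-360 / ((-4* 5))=18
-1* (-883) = 883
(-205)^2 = 42025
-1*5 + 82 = 77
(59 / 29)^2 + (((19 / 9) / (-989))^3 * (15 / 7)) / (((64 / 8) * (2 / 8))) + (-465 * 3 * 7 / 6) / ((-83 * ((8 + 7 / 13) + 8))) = 611598199033268539 / 114859593934633107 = 5.32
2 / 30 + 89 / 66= 467 / 330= 1.42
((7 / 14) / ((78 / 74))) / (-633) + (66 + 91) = 7751681 / 49374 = 157.00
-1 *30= -30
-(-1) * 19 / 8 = 19 / 8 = 2.38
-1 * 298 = -298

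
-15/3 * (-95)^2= -45125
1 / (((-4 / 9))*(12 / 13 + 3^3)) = -39 / 484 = -0.08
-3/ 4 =-0.75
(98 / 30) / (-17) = -49 / 255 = -0.19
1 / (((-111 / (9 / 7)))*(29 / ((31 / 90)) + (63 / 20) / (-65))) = -40300 / 292760391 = -0.00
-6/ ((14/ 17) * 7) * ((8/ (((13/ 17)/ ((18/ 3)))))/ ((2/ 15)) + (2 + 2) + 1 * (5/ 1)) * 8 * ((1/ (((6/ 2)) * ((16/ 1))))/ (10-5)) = -15147/ 910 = -16.65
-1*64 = -64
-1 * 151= -151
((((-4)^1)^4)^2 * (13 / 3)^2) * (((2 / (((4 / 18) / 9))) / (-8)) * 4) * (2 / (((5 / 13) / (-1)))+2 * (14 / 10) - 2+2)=598081536 / 5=119616307.20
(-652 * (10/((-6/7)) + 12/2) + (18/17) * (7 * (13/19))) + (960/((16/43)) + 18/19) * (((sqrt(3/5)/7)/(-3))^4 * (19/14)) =502116447643/135716525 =3699.74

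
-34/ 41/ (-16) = 17/ 328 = 0.05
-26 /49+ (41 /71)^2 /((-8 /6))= -771371 /988036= -0.78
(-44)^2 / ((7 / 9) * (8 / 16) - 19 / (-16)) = 278784 / 227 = 1228.12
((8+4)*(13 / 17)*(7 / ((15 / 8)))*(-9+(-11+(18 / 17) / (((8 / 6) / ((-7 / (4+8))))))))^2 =1026193312144 / 2088025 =491466.01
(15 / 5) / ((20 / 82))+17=293 / 10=29.30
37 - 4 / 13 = 477 / 13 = 36.69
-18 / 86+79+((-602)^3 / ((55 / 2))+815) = -18760266073 / 2365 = -7932459.23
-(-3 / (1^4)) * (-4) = -12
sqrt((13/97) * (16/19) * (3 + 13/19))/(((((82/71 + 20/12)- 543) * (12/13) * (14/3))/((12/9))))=-923 * sqrt(88270)/742181629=-0.00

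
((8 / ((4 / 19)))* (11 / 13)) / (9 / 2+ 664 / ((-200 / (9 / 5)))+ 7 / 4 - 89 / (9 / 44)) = -1881000 / 25437971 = -0.07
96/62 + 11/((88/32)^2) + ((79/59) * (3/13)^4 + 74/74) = 2302342194/574618759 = 4.01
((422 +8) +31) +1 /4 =1845 /4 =461.25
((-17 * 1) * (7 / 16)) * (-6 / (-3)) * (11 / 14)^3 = -22627 / 3136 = -7.22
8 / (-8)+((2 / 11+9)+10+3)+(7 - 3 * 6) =112 / 11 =10.18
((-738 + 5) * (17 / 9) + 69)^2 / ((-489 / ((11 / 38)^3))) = -23323379200 / 271678131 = -85.85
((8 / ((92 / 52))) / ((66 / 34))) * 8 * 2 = 28288 / 759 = 37.27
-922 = -922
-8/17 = -0.47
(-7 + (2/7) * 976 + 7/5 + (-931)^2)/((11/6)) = 182077194/385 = 472927.78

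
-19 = -19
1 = 1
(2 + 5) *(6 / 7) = 6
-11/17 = -0.65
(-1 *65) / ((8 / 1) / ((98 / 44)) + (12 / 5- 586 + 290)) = 15925 / 71052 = 0.22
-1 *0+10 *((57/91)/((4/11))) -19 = -323/182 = -1.77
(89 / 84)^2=7921 / 7056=1.12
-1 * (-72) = 72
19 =19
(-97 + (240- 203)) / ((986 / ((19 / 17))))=-570 / 8381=-0.07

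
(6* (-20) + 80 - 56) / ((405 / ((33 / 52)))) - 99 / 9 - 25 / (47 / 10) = -452831 / 27495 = -16.47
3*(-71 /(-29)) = 213 /29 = 7.34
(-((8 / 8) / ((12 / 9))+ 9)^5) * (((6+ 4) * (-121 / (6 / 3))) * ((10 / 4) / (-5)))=-54585640395 / 2048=-26653144.72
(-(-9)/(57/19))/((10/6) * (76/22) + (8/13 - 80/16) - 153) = -1287/65048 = -0.02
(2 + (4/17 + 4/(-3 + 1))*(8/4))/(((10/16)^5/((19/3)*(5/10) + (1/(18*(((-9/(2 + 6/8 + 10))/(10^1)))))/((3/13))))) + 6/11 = 210908798/47334375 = 4.46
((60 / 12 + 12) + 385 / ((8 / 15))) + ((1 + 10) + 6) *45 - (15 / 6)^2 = 11981 / 8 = 1497.62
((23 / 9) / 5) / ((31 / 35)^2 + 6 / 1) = 5635 / 74799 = 0.08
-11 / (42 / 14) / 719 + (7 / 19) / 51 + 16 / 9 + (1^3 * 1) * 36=78965020 / 2090133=37.78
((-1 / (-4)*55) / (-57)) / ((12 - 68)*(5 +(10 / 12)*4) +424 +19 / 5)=25 / 4028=0.01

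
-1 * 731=-731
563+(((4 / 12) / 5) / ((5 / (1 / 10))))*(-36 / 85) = 5981869 / 10625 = 563.00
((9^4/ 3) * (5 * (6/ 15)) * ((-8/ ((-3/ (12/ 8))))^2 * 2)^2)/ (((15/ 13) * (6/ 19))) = 61461504/ 5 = 12292300.80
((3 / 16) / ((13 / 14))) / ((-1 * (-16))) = 21 / 1664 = 0.01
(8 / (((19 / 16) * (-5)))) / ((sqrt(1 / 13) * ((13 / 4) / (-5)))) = 512 * sqrt(13) / 247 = 7.47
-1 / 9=-0.11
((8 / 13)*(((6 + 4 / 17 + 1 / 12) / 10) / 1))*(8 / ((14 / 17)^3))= 5.57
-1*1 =-1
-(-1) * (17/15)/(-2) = -17/30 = -0.57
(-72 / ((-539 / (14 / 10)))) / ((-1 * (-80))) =0.00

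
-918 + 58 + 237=-623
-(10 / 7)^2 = -100 / 49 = -2.04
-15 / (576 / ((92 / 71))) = -115 / 3408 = -0.03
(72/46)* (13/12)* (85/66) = 1105/506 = 2.18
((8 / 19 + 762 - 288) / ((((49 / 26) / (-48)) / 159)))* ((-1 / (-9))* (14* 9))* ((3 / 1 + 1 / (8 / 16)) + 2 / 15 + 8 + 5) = -324344776704 / 665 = -487736506.32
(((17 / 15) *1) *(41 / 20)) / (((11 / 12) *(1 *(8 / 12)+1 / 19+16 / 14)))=278103 / 204325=1.36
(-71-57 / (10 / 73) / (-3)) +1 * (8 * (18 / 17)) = 12949 / 170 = 76.17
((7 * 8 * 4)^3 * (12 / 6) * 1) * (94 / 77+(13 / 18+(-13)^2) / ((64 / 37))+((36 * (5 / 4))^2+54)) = 4847694003712 / 99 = 48966606098.10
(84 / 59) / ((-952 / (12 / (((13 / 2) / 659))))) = -23724 / 13039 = -1.82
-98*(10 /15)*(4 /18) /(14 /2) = -2.07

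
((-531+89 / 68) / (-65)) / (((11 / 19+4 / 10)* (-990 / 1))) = -0.01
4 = 4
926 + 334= 1260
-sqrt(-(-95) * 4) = -2 * sqrt(95) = -19.49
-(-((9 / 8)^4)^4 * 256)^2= -3433683820292512484657849089281 / 1208925819614629174706176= -2840276.69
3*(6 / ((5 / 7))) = 126 / 5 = 25.20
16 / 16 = 1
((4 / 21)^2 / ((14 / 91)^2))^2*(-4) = -1827904 / 194481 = -9.40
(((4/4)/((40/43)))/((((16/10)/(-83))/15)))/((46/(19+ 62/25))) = -5749659/14720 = -390.60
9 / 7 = 1.29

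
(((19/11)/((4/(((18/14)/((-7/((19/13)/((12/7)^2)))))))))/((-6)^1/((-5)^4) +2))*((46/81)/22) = -5189375/10144113408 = -0.00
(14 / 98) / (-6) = -0.02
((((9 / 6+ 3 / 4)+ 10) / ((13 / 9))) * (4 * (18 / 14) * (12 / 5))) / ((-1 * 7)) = -972 / 65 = -14.95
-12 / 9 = -1.33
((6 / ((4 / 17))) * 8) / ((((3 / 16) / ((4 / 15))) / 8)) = 34816 / 15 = 2321.07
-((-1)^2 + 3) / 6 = -2 / 3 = -0.67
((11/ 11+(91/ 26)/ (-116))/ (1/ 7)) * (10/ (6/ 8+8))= 225/ 29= 7.76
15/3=5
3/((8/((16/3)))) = 2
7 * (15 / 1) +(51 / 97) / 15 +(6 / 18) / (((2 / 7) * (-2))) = 607909 / 5820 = 104.45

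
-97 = -97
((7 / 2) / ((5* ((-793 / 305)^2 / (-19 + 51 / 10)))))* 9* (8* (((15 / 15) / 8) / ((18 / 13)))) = -973 / 104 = -9.36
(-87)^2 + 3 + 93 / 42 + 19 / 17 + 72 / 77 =19834667 / 2618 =7576.27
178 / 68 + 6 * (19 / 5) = 25.42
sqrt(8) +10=2 * sqrt(2) +10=12.83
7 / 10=0.70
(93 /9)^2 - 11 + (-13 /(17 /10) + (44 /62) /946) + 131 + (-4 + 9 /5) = 221214781 /1019745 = 216.93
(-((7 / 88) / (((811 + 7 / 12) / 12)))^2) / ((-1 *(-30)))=-2646 / 57383113205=-0.00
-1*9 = -9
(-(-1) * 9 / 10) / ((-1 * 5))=-9 / 50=-0.18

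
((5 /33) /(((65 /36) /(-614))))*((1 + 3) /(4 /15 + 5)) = -442080 /11297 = -39.13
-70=-70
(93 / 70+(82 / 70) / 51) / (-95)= -193 / 13566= -0.01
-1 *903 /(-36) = 301 /12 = 25.08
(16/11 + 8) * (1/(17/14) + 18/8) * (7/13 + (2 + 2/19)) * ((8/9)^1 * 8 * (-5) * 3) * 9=-1253760/17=-73750.59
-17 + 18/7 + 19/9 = -776/63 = -12.32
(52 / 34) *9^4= 170586 / 17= 10034.47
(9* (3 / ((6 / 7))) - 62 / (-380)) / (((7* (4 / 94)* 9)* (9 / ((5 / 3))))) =2.19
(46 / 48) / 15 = 23 / 360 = 0.06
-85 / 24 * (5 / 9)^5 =-265625 / 1417176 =-0.19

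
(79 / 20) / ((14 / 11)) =869 / 280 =3.10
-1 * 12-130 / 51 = -742 / 51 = -14.55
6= 6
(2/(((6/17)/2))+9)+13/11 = 710/33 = 21.52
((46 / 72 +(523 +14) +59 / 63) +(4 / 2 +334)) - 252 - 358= 66673 / 252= 264.58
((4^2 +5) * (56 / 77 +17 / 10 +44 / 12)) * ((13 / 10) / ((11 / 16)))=732004 / 3025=241.98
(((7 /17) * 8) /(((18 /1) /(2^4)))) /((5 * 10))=224 /3825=0.06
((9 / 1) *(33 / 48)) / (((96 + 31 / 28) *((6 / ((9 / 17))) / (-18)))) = -18711 / 184892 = -0.10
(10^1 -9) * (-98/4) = -24.50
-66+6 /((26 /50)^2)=-7404 /169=-43.81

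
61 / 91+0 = 61 / 91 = 0.67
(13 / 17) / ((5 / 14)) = 182 / 85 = 2.14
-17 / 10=-1.70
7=7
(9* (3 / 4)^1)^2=729 / 16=45.56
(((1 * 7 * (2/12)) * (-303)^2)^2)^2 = 2105950549672546459281/16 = 131621909354534153705.06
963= 963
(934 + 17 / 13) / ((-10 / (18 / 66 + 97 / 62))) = -15235227 / 88660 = -171.84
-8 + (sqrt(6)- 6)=-14 + sqrt(6)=-11.55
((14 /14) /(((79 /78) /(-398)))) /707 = -31044 /55853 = -0.56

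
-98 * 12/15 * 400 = -31360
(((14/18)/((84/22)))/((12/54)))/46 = 0.02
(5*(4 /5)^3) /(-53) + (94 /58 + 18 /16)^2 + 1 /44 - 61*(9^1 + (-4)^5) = 48577270412279 /784484800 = 61922.51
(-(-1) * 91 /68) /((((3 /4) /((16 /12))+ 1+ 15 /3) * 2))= 0.10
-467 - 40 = -507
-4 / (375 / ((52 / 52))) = -4 / 375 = -0.01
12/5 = 2.40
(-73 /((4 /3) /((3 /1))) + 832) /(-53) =-2671 /212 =-12.60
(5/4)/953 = 5/3812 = 0.00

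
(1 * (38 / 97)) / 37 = 38 / 3589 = 0.01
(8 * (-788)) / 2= -3152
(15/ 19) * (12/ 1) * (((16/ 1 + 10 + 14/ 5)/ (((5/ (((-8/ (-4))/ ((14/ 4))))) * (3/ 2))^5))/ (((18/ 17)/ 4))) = 71303168/ 26943721875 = 0.00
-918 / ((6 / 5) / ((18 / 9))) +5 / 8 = -12235 / 8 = -1529.38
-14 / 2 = -7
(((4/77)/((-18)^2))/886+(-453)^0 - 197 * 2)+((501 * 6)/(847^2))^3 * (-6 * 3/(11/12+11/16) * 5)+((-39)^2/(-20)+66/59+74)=-474222870310514150251711470811/1203821067855082891120234020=-393.93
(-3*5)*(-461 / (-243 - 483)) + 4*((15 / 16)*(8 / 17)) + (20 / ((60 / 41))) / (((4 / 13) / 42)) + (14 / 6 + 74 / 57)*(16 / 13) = 946149565 / 508079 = 1862.21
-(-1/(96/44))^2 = -121/576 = -0.21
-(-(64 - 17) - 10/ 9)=433/ 9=48.11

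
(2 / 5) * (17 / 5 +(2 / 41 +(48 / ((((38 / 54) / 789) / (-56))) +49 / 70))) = -1205523.90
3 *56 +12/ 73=12276/ 73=168.16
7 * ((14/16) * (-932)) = -11417/2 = -5708.50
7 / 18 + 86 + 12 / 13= 20431 / 234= 87.31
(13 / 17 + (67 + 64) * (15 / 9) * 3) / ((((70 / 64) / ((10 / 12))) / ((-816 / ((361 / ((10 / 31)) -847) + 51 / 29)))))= -275875840 / 185311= -1488.72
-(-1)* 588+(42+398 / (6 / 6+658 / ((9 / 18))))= 630.30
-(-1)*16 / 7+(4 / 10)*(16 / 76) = 1576 / 665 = 2.37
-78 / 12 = -13 / 2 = -6.50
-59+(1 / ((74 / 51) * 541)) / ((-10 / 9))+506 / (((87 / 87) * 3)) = 131710483 / 1201020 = 109.67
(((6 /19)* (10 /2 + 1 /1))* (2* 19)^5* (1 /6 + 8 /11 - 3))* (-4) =13912027392 /11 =1264729762.91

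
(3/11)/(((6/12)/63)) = 378/11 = 34.36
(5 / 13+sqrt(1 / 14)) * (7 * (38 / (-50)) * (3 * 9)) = -3591 / 65 - 513 * sqrt(14) / 50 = -93.64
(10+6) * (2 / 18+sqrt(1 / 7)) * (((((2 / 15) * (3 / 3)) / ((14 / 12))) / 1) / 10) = 32 / 1575+32 * sqrt(7) / 1225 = 0.09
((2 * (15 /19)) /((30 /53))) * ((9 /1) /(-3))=-159 /19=-8.37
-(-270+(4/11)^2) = 32654/121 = 269.87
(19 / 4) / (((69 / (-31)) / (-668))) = 1425.55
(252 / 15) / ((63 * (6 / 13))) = 26 / 45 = 0.58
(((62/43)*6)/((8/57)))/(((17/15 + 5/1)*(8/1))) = 79515/63296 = 1.26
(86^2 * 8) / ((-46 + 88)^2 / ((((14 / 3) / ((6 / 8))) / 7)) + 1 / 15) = 1775040 / 59537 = 29.81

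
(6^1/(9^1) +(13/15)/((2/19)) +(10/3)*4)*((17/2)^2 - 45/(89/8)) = 16195427/10680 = 1516.43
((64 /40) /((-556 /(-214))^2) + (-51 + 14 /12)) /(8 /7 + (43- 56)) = 201232549 /48109290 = 4.18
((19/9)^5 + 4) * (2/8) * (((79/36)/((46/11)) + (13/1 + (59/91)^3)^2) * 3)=450656401368900275604635/74038902112001971872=6086.75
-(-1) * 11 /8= 11 /8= 1.38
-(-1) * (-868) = -868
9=9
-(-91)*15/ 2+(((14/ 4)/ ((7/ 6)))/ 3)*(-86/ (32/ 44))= 2257/ 4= 564.25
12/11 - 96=-1044/11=-94.91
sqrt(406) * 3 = 60.45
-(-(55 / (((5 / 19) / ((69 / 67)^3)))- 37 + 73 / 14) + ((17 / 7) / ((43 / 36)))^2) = 10483452898313 / 54498857126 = 192.36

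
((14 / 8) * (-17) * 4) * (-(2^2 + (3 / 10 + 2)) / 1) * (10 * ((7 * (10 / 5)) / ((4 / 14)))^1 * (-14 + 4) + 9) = -36667827 / 10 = -3666782.70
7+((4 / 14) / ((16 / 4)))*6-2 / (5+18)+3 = 1665 / 161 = 10.34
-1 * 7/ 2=-7/ 2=-3.50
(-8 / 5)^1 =-8 / 5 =-1.60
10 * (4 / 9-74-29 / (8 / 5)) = -33005 / 36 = -916.81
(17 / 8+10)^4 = 88529281 / 4096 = 21613.59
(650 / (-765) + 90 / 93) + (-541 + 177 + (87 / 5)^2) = -7247533 / 118575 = -61.12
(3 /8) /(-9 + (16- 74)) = -3 /536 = -0.01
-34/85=-2/5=-0.40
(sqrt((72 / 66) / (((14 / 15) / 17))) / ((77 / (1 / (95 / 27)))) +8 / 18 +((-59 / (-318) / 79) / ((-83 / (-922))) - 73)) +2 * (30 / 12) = -211211171 / 3127689 +81 * sqrt(13090) / 563255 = -67.51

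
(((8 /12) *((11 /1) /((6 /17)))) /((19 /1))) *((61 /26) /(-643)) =-11407 /2858778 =-0.00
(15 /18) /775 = 1 /930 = 0.00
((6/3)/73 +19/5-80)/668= -27803/243820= -0.11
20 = 20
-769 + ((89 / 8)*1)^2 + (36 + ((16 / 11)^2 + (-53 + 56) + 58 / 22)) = -4657879 / 7744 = -601.48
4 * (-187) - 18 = -766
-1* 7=-7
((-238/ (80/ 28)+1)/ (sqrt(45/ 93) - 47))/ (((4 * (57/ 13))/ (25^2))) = 63.34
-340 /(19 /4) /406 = -0.18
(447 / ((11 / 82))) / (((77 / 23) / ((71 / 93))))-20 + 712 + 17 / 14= 76307443 / 52514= 1453.09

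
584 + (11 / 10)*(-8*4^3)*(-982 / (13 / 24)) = 66405448 / 65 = 1021622.28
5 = 5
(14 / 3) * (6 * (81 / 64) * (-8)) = -567 / 2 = -283.50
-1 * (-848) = 848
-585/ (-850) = 117/ 170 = 0.69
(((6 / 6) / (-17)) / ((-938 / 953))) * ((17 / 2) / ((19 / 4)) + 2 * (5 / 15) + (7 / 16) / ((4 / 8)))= 206801 / 1038768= 0.20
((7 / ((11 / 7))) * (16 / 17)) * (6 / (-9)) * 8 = -12544 / 561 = -22.36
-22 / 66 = -1 / 3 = -0.33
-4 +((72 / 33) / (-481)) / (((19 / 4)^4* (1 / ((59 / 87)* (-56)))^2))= -6981077543780 / 1739680180953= -4.01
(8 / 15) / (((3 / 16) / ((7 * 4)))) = 3584 / 45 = 79.64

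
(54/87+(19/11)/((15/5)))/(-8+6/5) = -5725/32538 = -0.18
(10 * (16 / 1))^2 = 25600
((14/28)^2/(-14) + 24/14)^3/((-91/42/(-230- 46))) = 177476625/285376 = 621.90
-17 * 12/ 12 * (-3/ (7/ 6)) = 306/ 7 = 43.71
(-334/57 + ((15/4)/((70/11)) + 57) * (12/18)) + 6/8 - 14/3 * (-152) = 98768/133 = 742.62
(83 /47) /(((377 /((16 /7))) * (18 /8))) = 5312 /1116297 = 0.00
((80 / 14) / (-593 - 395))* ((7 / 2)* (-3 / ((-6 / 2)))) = -5 / 247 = -0.02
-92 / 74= -46 / 37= -1.24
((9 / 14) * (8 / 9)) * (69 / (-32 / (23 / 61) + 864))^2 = 2518569 / 561971200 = 0.00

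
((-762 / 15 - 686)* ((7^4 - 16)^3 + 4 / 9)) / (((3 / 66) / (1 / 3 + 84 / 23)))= -876437701539799.61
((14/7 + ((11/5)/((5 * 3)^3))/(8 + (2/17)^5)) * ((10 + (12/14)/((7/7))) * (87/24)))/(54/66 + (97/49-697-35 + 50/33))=-77825751950681/719443568700000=-0.11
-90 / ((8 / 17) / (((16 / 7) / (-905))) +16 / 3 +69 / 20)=91800 / 181091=0.51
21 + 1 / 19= 400 / 19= 21.05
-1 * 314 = -314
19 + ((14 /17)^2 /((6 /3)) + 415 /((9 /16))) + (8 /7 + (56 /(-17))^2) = 14003203 /18207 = 769.11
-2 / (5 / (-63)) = 126 / 5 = 25.20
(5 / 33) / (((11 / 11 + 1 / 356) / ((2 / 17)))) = 3560 / 200277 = 0.02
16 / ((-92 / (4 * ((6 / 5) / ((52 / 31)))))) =-744 / 1495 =-0.50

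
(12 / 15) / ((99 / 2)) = 8 / 495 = 0.02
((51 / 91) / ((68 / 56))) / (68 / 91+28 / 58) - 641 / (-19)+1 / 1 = 360917 / 10279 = 35.11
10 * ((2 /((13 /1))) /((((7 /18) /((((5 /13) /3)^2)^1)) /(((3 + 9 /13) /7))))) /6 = 8000 /1399489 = 0.01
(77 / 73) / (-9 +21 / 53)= -4081 / 33288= -0.12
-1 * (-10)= 10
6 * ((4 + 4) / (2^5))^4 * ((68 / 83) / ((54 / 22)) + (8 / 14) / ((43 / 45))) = 39283 / 1798776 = 0.02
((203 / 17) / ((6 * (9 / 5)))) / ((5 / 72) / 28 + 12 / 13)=1477840 / 1237107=1.19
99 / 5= 19.80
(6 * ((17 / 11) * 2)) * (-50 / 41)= -10200 / 451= -22.62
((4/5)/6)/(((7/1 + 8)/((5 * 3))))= 2/15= 0.13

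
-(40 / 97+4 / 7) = -668 / 679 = -0.98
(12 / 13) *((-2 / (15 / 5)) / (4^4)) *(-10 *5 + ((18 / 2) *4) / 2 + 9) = 23 / 416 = 0.06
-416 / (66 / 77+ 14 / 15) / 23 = -10920 / 1081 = -10.10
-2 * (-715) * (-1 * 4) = -5720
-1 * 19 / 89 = -19 / 89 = -0.21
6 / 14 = 3 / 7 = 0.43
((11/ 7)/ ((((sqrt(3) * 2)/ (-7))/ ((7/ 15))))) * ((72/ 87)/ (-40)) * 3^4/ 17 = 2079 * sqrt(3)/ 24650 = 0.15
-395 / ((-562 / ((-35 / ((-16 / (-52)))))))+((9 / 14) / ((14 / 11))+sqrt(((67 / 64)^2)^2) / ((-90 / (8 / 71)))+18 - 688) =-33760825042961 / 45047761920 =-749.45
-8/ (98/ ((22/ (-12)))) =22/ 147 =0.15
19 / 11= 1.73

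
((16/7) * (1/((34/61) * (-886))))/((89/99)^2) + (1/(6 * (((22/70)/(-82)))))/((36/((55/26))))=-3002789661227/1172540370456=-2.56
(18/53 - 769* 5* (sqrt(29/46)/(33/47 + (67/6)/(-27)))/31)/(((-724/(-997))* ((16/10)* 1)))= 44865/153488 - 72970006275* sqrt(1334)/9072942112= -293.46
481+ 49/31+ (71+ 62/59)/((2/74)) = 5758537/1829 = 3148.46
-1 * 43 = -43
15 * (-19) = -285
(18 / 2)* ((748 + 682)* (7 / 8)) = 45045 / 4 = 11261.25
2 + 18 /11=40 /11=3.64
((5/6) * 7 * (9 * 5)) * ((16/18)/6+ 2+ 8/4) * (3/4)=2450/3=816.67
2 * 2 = 4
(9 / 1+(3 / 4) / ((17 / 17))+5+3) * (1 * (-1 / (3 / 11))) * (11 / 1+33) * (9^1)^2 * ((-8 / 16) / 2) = 231957 / 4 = 57989.25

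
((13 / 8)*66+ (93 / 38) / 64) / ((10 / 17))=887145 / 4864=182.39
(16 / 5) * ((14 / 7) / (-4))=-8 / 5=-1.60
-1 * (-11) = 11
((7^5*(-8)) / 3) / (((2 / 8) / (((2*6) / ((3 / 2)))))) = -4302592 / 3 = -1434197.33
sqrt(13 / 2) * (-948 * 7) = -3318 * sqrt(26) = -16918.55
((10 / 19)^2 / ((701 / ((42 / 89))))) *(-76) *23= -386400 / 1185391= -0.33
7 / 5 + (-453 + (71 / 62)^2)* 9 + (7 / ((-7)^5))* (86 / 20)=-187533037633 / 46147220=-4063.80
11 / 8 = 1.38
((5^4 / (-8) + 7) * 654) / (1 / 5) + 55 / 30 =-2790923 / 12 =-232576.92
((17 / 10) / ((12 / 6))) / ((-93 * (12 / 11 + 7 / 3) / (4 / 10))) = -187 / 175150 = -0.00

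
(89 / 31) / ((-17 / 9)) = -801 / 527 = -1.52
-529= -529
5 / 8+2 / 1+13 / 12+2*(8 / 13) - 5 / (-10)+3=2633 / 312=8.44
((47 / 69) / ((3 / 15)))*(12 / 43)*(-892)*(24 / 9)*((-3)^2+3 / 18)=-184465600 / 8901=-20724.14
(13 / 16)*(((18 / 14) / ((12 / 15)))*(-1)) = -585 / 448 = -1.31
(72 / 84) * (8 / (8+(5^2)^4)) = 0.00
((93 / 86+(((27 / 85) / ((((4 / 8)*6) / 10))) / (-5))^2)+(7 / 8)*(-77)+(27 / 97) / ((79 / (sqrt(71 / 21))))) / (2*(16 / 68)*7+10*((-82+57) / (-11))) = -1811201359 / 711409200+561*sqrt(1491) / 87005702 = -2.55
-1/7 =-0.14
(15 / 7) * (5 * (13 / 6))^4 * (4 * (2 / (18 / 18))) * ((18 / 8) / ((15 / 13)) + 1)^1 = 1053186875 / 1512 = 696552.17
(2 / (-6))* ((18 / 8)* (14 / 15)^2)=-49 / 75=-0.65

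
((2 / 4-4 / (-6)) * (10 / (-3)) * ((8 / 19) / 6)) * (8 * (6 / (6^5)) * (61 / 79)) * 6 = -8540 / 1094229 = -0.01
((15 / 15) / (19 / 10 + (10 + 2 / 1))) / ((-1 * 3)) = -10 / 417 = -0.02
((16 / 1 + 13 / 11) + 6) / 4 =255 / 44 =5.80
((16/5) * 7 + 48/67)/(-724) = -1936/60635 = -0.03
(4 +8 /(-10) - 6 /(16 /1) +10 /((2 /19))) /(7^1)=559 /40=13.98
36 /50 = 18 /25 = 0.72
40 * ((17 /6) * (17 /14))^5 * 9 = 10079969502245 /58084992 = 173538.28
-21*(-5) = 105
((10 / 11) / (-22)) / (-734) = 5 / 88814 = 0.00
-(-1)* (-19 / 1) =-19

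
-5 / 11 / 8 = -5 / 88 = -0.06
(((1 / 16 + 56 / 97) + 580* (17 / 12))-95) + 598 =6170627 / 4656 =1325.31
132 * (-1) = -132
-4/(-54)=2/27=0.07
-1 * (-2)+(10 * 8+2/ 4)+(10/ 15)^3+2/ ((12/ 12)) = 4579/ 54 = 84.80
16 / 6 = 8 / 3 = 2.67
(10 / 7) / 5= 2 / 7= 0.29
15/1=15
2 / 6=1 / 3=0.33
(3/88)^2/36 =1/30976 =0.00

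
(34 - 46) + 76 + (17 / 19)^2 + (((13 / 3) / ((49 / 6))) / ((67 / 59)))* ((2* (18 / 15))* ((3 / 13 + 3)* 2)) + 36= 91466317 / 846545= 108.05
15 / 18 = 5 / 6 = 0.83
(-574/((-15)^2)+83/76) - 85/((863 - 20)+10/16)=-10588753/6788700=-1.56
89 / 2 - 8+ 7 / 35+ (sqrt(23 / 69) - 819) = -7823 / 10+ sqrt(3) / 3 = -781.72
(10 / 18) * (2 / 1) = 10 / 9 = 1.11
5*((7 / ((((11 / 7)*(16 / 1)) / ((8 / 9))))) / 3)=245 / 594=0.41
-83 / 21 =-3.95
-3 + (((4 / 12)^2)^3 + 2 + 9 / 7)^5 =1317573258484847405395 / 3460412257114765743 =380.76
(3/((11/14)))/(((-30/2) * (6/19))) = -0.81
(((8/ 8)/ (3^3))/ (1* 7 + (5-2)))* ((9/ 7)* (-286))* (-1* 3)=143/ 35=4.09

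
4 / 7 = 0.57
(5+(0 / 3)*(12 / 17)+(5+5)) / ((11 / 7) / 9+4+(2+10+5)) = 945 / 1334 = 0.71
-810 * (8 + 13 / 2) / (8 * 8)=-11745 / 64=-183.52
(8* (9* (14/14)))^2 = 5184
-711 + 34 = -677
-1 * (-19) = 19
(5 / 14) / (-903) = -5 / 12642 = -0.00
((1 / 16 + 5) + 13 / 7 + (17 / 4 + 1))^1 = 1363 / 112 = 12.17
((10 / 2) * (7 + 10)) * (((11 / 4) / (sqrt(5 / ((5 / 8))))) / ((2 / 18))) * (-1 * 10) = -42075 * sqrt(2) / 8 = -7437.88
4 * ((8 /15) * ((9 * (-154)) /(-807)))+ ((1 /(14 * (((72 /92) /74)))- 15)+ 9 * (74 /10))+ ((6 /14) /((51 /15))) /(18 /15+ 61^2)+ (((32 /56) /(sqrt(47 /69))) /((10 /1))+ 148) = 2 * sqrt(3243) /1645+ 2252152815439 /10723620978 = 210.09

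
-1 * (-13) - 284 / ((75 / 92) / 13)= -4515.85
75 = 75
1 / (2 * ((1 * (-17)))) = -1 / 34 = -0.03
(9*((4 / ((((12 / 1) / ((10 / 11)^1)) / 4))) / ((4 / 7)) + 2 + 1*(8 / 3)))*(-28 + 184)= 104832 / 11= 9530.18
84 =84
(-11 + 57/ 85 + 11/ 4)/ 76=-2577/ 25840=-0.10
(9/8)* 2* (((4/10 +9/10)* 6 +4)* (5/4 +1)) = 59.74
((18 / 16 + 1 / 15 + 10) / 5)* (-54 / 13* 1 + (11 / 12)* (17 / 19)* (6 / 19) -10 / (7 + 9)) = -227897699 / 22526400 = -10.12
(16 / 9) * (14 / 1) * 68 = 15232 / 9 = 1692.44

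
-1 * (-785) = 785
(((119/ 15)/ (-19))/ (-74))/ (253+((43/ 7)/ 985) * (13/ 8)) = 656404/ 29433286251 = 0.00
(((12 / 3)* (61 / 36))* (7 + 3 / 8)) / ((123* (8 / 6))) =3599 / 11808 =0.30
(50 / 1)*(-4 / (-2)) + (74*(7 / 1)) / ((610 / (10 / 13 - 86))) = 109528 / 3965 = 27.62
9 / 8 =1.12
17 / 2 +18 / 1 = 53 / 2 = 26.50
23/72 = 0.32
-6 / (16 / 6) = -9 / 4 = -2.25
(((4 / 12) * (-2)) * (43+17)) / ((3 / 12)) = -160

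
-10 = -10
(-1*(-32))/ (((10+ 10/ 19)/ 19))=1444/ 25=57.76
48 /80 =3 /5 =0.60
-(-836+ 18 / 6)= 833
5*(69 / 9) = 115 / 3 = 38.33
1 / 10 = 0.10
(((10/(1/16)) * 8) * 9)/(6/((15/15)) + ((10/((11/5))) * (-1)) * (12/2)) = -541.54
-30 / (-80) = 3 / 8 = 0.38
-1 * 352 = -352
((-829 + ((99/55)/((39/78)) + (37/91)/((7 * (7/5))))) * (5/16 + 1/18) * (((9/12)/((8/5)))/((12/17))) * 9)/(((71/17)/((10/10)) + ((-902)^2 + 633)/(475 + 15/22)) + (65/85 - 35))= -4051647708805/3752876576512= -1.08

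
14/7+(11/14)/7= 207/98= 2.11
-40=-40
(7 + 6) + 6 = 19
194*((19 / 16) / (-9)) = -1843 / 72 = -25.60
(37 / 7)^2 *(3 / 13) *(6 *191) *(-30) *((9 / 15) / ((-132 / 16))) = 112958928 / 7007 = 16120.87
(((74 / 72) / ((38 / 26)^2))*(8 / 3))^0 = 1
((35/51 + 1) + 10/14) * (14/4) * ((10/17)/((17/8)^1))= 34280/14739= 2.33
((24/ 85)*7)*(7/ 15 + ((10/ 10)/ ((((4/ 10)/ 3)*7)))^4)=3.53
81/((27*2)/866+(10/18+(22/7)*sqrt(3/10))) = -93112501860/4802427227+94718880333*sqrt(30)/9604854454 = 34.63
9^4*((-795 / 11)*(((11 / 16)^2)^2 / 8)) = -6942489345 / 524288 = -13241.75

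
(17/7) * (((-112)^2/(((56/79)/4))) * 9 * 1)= 1547136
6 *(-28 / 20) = -42 / 5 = -8.40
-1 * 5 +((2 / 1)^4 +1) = 12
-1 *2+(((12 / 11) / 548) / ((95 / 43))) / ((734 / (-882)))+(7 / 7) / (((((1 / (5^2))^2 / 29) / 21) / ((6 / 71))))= 119984311291321 / 3730450405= 32163.49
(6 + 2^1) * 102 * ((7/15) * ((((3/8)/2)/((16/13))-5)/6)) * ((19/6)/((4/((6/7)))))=-400843/1920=-208.77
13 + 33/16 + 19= 545/16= 34.06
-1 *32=-32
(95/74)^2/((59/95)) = 857375/323084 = 2.65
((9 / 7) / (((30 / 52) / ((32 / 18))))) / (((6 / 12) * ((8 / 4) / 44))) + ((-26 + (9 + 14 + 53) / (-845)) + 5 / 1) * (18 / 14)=2612209 / 17745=147.21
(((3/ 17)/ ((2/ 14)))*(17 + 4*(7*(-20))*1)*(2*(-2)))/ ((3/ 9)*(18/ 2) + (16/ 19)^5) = 112939827588/ 144106841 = 783.72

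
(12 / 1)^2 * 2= 288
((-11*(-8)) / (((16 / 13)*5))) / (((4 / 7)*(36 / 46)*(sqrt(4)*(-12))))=-1.33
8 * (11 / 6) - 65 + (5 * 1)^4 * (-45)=-84526 / 3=-28175.33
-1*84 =-84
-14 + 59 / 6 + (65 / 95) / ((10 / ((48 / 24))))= -2297 / 570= -4.03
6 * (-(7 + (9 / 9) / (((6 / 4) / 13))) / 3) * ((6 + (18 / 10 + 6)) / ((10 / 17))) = -18377 / 25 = -735.08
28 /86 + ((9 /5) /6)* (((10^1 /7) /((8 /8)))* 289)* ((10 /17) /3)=7408 /301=24.61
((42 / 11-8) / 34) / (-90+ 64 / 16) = 23 / 16082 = 0.00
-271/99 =-2.74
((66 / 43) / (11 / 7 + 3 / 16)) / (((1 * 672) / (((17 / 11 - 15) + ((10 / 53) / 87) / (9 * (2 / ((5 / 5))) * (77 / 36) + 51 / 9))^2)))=0.24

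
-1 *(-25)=25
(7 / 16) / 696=7 / 11136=0.00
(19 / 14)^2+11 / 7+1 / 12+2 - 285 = -41087 / 147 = -279.50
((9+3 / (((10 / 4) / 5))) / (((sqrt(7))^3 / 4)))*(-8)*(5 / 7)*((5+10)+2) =-40800*sqrt(7) / 343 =-314.71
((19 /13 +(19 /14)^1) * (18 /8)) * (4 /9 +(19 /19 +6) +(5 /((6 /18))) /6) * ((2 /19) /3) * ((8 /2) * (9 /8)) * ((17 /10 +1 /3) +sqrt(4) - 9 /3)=10.29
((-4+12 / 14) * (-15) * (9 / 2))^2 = 2205225 / 49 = 45004.59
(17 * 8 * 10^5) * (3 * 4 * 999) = 163036800000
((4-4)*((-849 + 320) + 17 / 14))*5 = 0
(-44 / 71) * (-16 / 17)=704 / 1207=0.58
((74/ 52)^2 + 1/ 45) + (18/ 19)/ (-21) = 8100853/ 4045860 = 2.00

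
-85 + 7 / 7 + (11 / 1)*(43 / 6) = -31 / 6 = -5.17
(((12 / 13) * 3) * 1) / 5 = 36 / 65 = 0.55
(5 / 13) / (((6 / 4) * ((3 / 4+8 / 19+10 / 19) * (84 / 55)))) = 10450 / 105651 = 0.10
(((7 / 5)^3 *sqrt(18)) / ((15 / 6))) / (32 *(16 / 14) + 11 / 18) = 259308 *sqrt(2) / 2928125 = 0.13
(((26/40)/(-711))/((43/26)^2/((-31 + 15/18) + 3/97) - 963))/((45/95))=732130477/365343055026750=0.00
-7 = -7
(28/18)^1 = 14/9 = 1.56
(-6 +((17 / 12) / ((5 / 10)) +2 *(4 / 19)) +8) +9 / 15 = 3337 / 570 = 5.85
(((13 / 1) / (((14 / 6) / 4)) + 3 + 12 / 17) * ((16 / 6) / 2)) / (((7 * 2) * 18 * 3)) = 1031 / 22491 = 0.05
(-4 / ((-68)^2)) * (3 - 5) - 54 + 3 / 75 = -779697 / 14450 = -53.96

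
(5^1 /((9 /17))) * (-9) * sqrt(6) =-85 * sqrt(6) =-208.21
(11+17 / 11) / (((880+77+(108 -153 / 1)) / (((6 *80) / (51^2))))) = 460 / 181203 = 0.00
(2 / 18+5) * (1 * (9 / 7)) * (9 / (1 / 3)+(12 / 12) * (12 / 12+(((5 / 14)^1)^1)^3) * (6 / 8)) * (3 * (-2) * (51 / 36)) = -119238969 / 76832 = -1551.94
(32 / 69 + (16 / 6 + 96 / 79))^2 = 62346816 / 3301489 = 18.88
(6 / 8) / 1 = 3 / 4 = 0.75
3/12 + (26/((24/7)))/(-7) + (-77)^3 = -2739203/6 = -456533.83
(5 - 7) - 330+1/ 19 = -6307/ 19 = -331.95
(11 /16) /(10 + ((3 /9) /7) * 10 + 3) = 231 /4528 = 0.05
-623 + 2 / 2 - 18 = -640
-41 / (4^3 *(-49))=41 / 3136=0.01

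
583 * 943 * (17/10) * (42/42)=9346073/10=934607.30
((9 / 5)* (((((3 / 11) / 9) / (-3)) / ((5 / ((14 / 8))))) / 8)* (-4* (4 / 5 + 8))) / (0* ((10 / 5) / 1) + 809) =7 / 202250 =0.00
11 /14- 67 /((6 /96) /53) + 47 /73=-58064491 /1022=-56814.57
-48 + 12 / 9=-140 / 3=-46.67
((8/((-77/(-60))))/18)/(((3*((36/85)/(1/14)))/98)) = 1700/891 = 1.91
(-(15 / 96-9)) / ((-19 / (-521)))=147443 / 608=242.50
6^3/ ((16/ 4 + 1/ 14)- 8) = -3024/ 55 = -54.98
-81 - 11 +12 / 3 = -88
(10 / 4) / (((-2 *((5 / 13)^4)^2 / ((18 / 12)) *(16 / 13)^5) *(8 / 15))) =-2599.60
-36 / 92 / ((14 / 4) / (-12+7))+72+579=104901 / 161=651.56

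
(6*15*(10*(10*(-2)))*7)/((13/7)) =-882000/13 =-67846.15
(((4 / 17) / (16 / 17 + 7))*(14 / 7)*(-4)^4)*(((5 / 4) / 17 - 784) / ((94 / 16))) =-24260608 / 11985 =-2024.25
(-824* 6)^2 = 24443136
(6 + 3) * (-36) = -324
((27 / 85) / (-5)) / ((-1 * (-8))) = -27 / 3400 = -0.01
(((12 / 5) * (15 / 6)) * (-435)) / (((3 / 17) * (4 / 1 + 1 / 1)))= -2958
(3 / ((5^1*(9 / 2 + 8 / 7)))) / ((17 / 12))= 504 / 6715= 0.08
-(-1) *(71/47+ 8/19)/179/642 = 575/34207258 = 0.00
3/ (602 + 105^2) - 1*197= -2290516/ 11627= -197.00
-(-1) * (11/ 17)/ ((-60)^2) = 11/ 61200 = 0.00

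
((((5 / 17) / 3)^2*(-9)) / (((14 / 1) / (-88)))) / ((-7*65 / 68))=-880 / 10829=-0.08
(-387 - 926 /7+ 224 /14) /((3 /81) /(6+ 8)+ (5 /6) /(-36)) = 760968 /31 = 24547.35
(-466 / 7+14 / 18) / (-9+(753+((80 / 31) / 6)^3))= -370451085 / 4189539256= -0.09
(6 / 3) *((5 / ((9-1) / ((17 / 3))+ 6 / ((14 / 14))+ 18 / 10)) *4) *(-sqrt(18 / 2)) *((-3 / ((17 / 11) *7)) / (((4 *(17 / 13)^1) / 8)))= 57200 / 10353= 5.52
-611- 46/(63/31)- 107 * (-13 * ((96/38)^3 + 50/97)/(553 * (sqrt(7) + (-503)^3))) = -5663643933297020666013663278/8938339327451064345530877- 1099920731 * sqrt(7)/425635206069098302168137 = -633.63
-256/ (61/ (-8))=2048/ 61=33.57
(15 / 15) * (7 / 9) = 7 / 9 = 0.78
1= 1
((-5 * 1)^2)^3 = 15625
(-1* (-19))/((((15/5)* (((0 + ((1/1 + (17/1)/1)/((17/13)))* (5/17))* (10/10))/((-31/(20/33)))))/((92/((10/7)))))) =-301461391/58500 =-5153.19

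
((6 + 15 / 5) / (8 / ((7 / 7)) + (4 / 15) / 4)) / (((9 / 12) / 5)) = 900 / 121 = 7.44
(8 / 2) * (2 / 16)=1 / 2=0.50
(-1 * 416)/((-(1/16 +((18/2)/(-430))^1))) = 110080/11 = 10007.27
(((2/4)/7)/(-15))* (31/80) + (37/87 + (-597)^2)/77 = 24806086111/5359200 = 4628.69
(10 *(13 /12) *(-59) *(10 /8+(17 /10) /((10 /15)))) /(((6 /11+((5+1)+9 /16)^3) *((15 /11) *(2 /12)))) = -7222611968 /191376765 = -37.74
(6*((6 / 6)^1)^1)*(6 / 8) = 9 / 2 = 4.50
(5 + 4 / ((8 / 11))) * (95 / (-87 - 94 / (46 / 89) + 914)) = 15295 / 9892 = 1.55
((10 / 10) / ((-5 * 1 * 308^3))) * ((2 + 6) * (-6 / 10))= 3 / 91306600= 0.00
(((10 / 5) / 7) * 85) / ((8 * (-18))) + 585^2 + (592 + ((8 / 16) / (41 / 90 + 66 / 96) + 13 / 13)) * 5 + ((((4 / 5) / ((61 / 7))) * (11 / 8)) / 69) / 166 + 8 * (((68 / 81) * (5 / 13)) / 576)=87786000191274301271 / 254310628146120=345192.02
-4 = -4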